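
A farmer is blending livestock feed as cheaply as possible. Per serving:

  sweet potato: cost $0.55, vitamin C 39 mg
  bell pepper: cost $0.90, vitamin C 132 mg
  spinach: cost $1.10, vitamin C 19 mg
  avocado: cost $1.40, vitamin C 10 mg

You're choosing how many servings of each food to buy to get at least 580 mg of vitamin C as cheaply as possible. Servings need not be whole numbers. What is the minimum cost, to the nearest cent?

$3.95

Cost per mg of vitamin C: bell pepper $0.0068, sweet potato $0.0141, spinach $0.0579, avocado $0.1400.
With no serving limits, use only bell pepper: 580 mg / 132 mg = 4.394 servings × $0.90 = $3.95.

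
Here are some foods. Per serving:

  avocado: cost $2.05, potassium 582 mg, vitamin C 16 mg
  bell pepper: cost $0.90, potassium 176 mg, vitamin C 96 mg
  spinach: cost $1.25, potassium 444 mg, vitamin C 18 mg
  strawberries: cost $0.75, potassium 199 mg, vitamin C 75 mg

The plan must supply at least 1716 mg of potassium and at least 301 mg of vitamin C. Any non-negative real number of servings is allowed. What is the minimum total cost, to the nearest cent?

$5.49

Check every corner: each single food scaled to meet both minima, and each pair solved so both constraints bind.
avocado only: max(1716/582, 301/16) = 18.81 servings → $38.57.
bell pepper only: max(1716/176, 301/96) = 9.75 servings → $8.78.
spinach only: max(1716/444, 301/18) = 16.72 servings → $20.90.
strawberries only: max(1716/199, 301/75) = 8.623 servings → $6.47.
avocado + bell pepper with both tight: 2.106 servings and 2.784 servings → $6.82.
avocado + spinach with both targets exact would need a negative amount; discard.
avocado + strawberries with both tight: 1.7 servings and 3.651 servings → $6.22.
bell pepper + spinach with both tight: 2.604 servings and 2.833 servings → $5.88.
bell pepper + strawberries: intersection lies outside the first quadrant.
spinach + strawberries with both tight: 2.315 servings and 3.458 servings → $5.49.
The minimum over all feasible corners is $5.49.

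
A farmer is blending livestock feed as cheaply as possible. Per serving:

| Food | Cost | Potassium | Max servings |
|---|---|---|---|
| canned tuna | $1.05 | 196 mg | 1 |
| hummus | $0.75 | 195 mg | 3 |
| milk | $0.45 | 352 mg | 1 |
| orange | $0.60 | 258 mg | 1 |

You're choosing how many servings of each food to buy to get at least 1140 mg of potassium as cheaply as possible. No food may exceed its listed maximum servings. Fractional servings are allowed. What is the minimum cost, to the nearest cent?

$3.09

Cost per mg of potassium: milk $0.0013, orange $0.0023, hummus $0.0038, canned tuna $0.0054.
Take 1 serving of milk: +352.0 mg potassium for $0.45 (total $0.45, still need 788.0 mg).
Take 1 serving of orange: +258.0 mg potassium for $0.60 (total $1.05, still need 530.0 mg).
Take 2.718 servings of hummus: +530.0 mg potassium for $2.04 (total $3.09, still need 0.0 mg).
Filling from the cheapest source first is optimal under one linear minimum: $3.09.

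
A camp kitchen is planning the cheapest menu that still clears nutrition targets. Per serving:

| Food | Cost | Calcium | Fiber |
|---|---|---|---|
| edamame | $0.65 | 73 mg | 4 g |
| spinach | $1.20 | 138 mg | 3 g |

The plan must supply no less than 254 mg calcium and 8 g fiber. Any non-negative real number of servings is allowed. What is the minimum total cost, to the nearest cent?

For a min-cost LP with two ≥-constraints, a basic feasible solution has at most two positive variables.
edamame only: max(254/73, 8/4) = 3.479 servings → $2.26.
spinach only: max(254/138, 8/3) = 2.667 servings → $3.20.
edamame + spinach with both tight: 1.027 servings and 1.297 servings → $2.22.
So the least-cost plan costs $2.22.

$2.22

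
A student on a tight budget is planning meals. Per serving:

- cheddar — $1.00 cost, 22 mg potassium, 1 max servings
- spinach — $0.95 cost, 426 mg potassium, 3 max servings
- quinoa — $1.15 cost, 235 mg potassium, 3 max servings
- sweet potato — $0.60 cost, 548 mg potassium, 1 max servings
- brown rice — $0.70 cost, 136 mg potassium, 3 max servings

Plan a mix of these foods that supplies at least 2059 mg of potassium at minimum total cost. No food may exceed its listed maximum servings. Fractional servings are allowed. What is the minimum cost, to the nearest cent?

Cost per mg of potassium: sweet potato $0.0011, spinach $0.0022, quinoa $0.0049, brown rice $0.0051, cheddar $0.0455.
Take 1 serving of sweet potato: +548.0 mg potassium for $0.60 (total $0.60, still need 1511.0 mg).
Take 3 servings of spinach: +1278.0 mg potassium for $2.85 (total $3.45, still need 233.0 mg).
Take 0.9915 servings of quinoa: +233.0 mg potassium for $1.14 (total $4.59, still need 0.0 mg).
Greedy by cheapest-per-mg is optimal for a single linear constraint, so the minimum cost is $4.59.

$4.59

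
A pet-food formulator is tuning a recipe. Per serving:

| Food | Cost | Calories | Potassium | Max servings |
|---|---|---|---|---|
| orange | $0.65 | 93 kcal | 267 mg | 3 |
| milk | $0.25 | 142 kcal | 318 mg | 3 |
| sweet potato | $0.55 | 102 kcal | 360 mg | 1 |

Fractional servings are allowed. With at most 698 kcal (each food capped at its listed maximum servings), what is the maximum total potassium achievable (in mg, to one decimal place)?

1870.9 mg

Potassium per kcal: sweet potato 3.529, orange 2.871, milk 2.239.
Take 1 serving of sweet potato: uses 102 kcal, +360.0 mg potassium (running total 360.0 mg).
Take 3 servings of orange: uses 279 kcal, +801.0 mg potassium (running total 1161.0 mg).
Take 2.232 servings of milk: uses 317 kcal, +709.9 mg potassium (running total 1870.9 mg).
Greedy by best ratio exhausts the calories allowance optimally: 1870.9 mg.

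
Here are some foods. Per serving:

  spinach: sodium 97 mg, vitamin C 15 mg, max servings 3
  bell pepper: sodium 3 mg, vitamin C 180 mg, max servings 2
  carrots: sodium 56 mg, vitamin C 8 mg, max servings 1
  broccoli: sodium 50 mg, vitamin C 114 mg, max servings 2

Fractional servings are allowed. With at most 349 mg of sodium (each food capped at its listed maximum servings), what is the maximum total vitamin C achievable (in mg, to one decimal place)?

625.6 mg

Vitamin C per mg sodium: bell pepper 60, broccoli 2.28, spinach 0.1546, carrots 0.1429.
Take 2 servings of bell pepper: uses 6 mg sodium, +360.0 mg vitamin C (running total 360.0 mg).
Take 2 servings of broccoli: uses 100 mg sodium, +228.0 mg vitamin C (running total 588.0 mg).
Take 2.505 servings of spinach: uses 243 mg sodium, +37.6 mg vitamin C (running total 625.6 mg).
Greedy by best ratio exhausts the sodium allowance optimally: 625.6 mg.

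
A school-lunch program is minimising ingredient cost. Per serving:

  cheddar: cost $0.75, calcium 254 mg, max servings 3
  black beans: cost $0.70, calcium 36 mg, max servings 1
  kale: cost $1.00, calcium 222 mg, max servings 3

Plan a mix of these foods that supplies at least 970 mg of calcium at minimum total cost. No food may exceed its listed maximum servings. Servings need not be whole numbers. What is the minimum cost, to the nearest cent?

Cost per mg of calcium: cheddar $0.0030, kale $0.0045, black beans $0.0194.
Take 3 servings of cheddar: +762.0 mg calcium for $2.25 (total $2.25, still need 208.0 mg).
Take 0.9369 servings of kale: +208.0 mg calcium for $0.94 (total $3.19, still need 0.0 mg).
Filling from the cheapest source first is optimal under one linear minimum: $3.19.

$3.19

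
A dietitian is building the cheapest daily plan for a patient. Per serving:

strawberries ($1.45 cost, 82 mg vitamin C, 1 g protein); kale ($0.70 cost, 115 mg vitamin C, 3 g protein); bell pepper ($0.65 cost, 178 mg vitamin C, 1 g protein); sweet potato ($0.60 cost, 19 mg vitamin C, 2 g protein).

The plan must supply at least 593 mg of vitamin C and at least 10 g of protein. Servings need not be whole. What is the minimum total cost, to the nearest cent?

An LP optimum is at a vertex; with two nutrient constraints at most two foods are used. Check each candidate.
strawberries only: max(593/82, 10/1) = 10 servings → $14.50.
kale only: max(593/115, 10/3) = 5.157 servings → $3.61.
bell pepper only: max(593/178, 10/1) = 10 servings → $6.50.
sweet potato only: max(593/19, 10/2) = 31.21 servings → $18.73.
strawberries + kale with both tight: 4.802 servings and 1.733 servings → $8.18.
strawberries + bell pepper with both targets exact would need a negative amount; discard.
strawberries + sweet potato with both tight: 6.869 servings and 1.566 servings → $10.90.
kale + bell pepper with both tight: 2.833 servings and 1.501 servings → $2.96.
kale + sweet potato: intersection lies outside the first quadrant.
bell pepper + sweet potato with both tight: 2.955 servings and 3.522 servings → $4.03.
Cheapest feasible corner: $2.96.

$2.96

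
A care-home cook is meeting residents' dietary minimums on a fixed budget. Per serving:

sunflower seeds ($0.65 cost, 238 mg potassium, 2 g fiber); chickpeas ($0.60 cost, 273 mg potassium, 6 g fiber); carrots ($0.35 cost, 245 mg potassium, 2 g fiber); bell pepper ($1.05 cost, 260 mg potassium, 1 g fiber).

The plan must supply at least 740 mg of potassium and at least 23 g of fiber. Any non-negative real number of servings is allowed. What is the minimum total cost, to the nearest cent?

With two linear requirements the optimum uses one or two foods; enumerate the corners.
sunflower seeds only: max(740/238, 23/2) = 11.5 servings → $7.47.
chickpeas only: max(740/273, 23/6) = 3.833 servings → $2.30.
carrots only: max(740/245, 23/2) = 11.5 servings → $4.03.
bell pepper only: max(740/260, 23/1) = 23 servings → $24.15.
sunflower seeds + chickpeas: intersection lies outside the first quadrant.
sunflower seeds + carrots with both targets exact would need a negative amount; discard.
sunflower seeds + bell pepper: the both-tight solution has a negative serving — not a feasible corner.
chickpeas + carrots: the both-tight solution has a negative serving — not a feasible corner.
chickpeas + bell pepper: the both-tight solution has a negative serving — not a feasible corner.
carrots + bell pepper with both targets exact would need a negative amount; discard.
So the least-cost plan costs $2.30.

$2.30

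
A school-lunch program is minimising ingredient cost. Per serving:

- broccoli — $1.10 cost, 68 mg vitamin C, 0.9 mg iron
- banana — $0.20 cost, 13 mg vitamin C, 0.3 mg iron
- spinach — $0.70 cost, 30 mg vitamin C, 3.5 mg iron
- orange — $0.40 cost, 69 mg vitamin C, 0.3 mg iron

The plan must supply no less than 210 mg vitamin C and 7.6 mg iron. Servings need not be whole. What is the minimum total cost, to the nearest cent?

$2.26

A basic optimal solution has at most two foods positive. Try each food alone and each pair with both targets met exactly.
broccoli only: max(210/68, 7.6/0.9) = 8.444 servings → $9.29.
banana only: max(210/13, 7.6/0.3) = 25.33 servings → $5.07.
spinach only: max(210/30, 7.6/3.5) = 7 servings → $4.90.
orange only: max(210/69, 7.6/0.3) = 25.33 servings → $10.13.
broccoli + banana: the both-tight solution has a negative serving — not a feasible corner.
broccoli + spinach with both tight: 2.403 servings and 1.554 servings → $3.73.
broccoli + orange: intersection lies outside the first quadrant.
banana + spinach with both tight: 13.89 servings and 0.9808 servings → $3.46.
banana + orange: intersection lies outside the first quadrant.
spinach + orange with both tight: 1.985 servings and 2.181 servings → $2.26.
So the least-cost plan costs $2.26.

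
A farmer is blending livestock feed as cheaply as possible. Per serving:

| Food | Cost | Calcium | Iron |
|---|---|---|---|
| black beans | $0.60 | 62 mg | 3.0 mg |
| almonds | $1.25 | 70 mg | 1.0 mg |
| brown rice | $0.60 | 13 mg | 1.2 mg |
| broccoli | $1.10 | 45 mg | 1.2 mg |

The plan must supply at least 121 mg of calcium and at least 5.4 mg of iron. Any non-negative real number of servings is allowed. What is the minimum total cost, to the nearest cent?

Check every corner: each single food scaled to meet both minima, and each pair solved so both constraints bind.
black beans only: max(121/62, 5.4/3.0) = 1.952 servings → $1.17.
almonds only: max(121/70, 5.4/1.0) = 5.4 servings → $6.75.
brown rice only: max(121/13, 5.4/1.2) = 9.308 servings → $5.58.
broccoli only: max(121/45, 5.4/1.2) = 4.5 servings → $4.95.
black beans + almonds with both tight: 1.736 servings and 0.1905 servings → $1.28.
black beans + brown rice: the both-tight solution has a negative serving — not a feasible corner.
black beans + broccoli with both tight: 1.614 servings and 0.4653 servings → $1.48.
almonds + brown rice with both tight: 1.056 servings and 3.62 servings → $3.49.
almonds + broccoli: the both-tight solution has a negative serving — not a feasible corner.
brown rice + broccoli with both tight: 2.547 servings and 1.953 servings → $3.68.
Cheapest feasible corner: $1.17.

$1.17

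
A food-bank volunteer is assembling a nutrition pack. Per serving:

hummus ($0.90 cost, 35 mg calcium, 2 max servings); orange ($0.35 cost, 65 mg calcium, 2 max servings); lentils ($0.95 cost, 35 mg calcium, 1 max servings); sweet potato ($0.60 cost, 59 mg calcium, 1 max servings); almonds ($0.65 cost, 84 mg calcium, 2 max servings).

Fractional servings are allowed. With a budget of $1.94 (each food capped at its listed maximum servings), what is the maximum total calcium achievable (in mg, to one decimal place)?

290.2 mg

Calcium per dollar: orange 185.7, almonds 129.2, sweet potato 98.33, hummus 38.89, lentils 36.84.
Take 2 servings of orange: spends $0.70, +130.0 mg calcium (running total 130.0 mg).
Take 1.908 servings of almonds: spends $1.24, +160.2 mg calcium (running total 290.2 mg).
Greedy by best ratio exhausts the cost allowance optimally: 290.2 mg.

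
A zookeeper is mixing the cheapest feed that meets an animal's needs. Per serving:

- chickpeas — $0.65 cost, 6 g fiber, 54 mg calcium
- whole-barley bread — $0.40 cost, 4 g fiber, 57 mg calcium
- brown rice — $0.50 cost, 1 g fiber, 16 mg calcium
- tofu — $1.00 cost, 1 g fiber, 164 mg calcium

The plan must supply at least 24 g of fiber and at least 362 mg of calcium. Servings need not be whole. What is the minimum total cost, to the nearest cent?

$2.52

Check every corner: each single food scaled to meet both minima, and each pair solved so both constraints bind.
chickpeas only: max(24/6, 362/54) = 6.704 servings → $4.36.
whole-barley bread only: max(24/4, 362/57) = 6.351 servings → $2.54.
brown rice only: max(24/1, 362/16) = 24 servings → $12.00.
tofu only: max(24/1, 362/164) = 24 servings → $24.00.
chickpeas + whole-barley bread: intersection lies outside the first quadrant.
chickpeas + brown rice with both tight: 0.5238 servings and 20.86 servings → $10.77.
chickpeas + tofu with both tight: 3.843 servings and 0.9419 servings → $3.44.
whole-barley bread + brown rice with both tight: 3.143 servings and 11.43 servings → $6.97.
whole-barley bread + tofu with both tight: 5.967 servings and 0.1336 servings → $2.52.
brown rice + tofu with both targets exact would need a negative amount; discard.
So the least-cost plan costs $2.52.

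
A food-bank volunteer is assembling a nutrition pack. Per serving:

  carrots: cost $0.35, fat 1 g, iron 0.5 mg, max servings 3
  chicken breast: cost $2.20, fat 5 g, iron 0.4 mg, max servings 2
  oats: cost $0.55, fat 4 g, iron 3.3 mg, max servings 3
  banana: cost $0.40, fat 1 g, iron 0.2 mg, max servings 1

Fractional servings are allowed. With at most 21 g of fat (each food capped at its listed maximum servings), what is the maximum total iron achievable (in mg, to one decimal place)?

Iron per g fat: oats 0.825, carrots 0.5, banana 0.2, chicken breast 0.08.
Take 3 servings of oats: uses 12 g fat, +9.9 mg iron (running total 9.9 mg).
Take 3 servings of carrots: uses 3 g fat, +1.5 mg iron (running total 11.4 mg).
Take 1 serving of banana: uses 1 g fat, +0.2 mg iron (running total 11.6 mg).
Take 1 serving of chicken breast: uses 5 g fat, +0.4 mg iron (running total 12.0 mg).
Filling greedily by iron-per-g fat is optimal for one linear limit, giving 12.0 mg.

12.0 mg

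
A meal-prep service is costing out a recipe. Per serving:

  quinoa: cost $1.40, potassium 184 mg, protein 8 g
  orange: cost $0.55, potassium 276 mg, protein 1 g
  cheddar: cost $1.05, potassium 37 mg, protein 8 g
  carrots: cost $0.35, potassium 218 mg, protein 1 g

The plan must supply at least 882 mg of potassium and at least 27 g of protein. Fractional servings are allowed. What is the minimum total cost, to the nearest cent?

quinoa only: max(882/184, 27/8) = 4.793 servings → $6.71.
orange only: max(882/276, 27/1) = 27 servings → $14.85.
cheddar only: max(882/37, 27/8) = 23.84 servings → $25.03.
carrots only: max(882/218, 27/1) = 27 servings → $9.45.
quinoa + orange with both tight: 3.246 servings and 1.032 servings → $5.11.
quinoa + cheddar: intersection lies outside the first quadrant.
quinoa + carrots with both tight: 3.208 servings and 1.338 servings → $4.96.
orange + cheddar with both tight: 2.79 servings and 3.026 servings → $4.71.
orange + carrots with both targets exact would need a negative amount; discard.
cheddar + carrots with both tight: 2.931 servings and 3.548 servings → $4.32.
Cheapest feasible corner: $4.32.

$4.32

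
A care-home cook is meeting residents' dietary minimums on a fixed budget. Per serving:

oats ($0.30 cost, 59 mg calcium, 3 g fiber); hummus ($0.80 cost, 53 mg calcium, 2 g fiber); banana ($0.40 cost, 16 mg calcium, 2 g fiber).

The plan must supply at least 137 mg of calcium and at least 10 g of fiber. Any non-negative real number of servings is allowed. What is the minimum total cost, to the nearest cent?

At the optimum either one food covers both requirements or two foods hit both targets exactly; no other combination can be cheaper.
oats only: max(137/59, 10/3) = 3.333 servings → $1.00.
hummus only: max(137/53, 10/2) = 5 servings → $4.00.
banana only: max(137/16, 10/2) = 8.562 servings → $3.42.
oats + hummus with both targets exact would need a negative amount; discard.
oats + banana with both tight: 1.629 servings and 2.557 servings → $1.51.
hummus + banana with both tight: 1.541 servings and 3.459 servings → $2.62.
Cheapest feasible corner: $1.00.

$1.00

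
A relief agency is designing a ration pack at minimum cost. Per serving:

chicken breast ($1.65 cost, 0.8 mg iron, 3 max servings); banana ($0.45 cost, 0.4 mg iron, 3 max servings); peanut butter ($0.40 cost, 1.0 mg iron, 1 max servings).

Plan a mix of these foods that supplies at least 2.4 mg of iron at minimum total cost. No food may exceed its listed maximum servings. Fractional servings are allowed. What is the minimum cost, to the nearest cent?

Cost per mg of iron: peanut butter $0.4000, banana $1.1250, chicken breast $2.0625.
Take 1 serving of peanut butter: +1.0 mg iron for $0.40 (total $0.40, still need 1.4 mg).
Take 3 servings of banana: +1.2 mg iron for $1.35 (total $1.75, still need 0.2 mg).
Take 0.25 servings of chicken breast: +0.2 mg iron for $0.41 (total $2.16, still need 0.0 mg).
Filling from the cheapest source first is optimal under one linear minimum: $2.16.

$2.16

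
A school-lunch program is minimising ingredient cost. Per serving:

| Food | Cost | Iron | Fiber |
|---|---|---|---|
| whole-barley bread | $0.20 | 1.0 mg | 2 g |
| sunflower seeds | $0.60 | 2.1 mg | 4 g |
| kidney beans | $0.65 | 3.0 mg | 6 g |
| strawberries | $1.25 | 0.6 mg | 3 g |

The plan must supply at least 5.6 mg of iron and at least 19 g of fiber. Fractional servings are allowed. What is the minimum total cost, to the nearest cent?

A basic optimal solution has at most two foods positive. Try each food alone and each pair with both targets met exactly.
whole-barley bread only: max(5.6/1.0, 19/2) = 9.5 servings → $1.90.
sunflower seeds only: max(5.6/2.1, 19/4) = 4.75 servings → $2.85.
kidney beans only: max(5.6/3.0, 19/6) = 3.167 servings → $2.06.
strawberries only: max(5.6/0.6, 19/3) = 9.333 servings → $11.67.
whole-barley bread + sunflower seeds: the both-tight solution has a negative serving — not a feasible corner.
whole-barley bread + kidney beans (both tight): parallel constraints — no distinct corner.
whole-barley bread + strawberries with both tight: 3 servings and 4.333 servings → $6.02.
sunflower seeds + kidney beans: intersection lies outside the first quadrant.
sunflower seeds + strawberries with both tight: 1.385 servings and 4.487 servings → $6.44.
kidney beans + strawberries with both tight: 1 serving and 4.333 servings → $6.07.
So the least-cost plan costs $1.90.

$1.90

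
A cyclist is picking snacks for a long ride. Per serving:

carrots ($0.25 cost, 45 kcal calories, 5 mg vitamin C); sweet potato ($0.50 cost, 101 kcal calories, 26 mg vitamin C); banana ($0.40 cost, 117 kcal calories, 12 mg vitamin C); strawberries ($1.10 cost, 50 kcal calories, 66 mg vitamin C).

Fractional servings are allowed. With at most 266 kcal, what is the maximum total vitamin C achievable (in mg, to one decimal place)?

351.1 mg

Vitamin C per kcal: strawberries 1.32, sweet potato 0.2574, carrots 0.1111, banana 0.1026.
With no serving limits, spend the whole calories allowance on strawberries: 266 kcal / 50 kcal × 66 mg = 351.1 mg.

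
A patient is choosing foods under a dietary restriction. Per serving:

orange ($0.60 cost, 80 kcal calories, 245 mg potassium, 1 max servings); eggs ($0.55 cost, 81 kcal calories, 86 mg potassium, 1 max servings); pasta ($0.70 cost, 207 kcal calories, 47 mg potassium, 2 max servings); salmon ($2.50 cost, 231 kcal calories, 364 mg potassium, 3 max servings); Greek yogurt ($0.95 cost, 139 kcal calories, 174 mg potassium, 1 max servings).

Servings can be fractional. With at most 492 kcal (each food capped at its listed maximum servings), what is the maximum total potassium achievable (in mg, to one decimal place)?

894.2 mg

Potassium per kcal: orange 3.062, salmon 1.576, Greek yogurt 1.252, eggs 1.062, pasta 0.2271.
Take 1 serving of orange: uses 80 kcal, +245.0 mg potassium (running total 245.0 mg).
Take 1.784 servings of salmon: uses 412 kcal, +649.2 mg potassium (running total 894.2 mg).
Greedy by best ratio exhausts the calories allowance optimally: 894.2 mg.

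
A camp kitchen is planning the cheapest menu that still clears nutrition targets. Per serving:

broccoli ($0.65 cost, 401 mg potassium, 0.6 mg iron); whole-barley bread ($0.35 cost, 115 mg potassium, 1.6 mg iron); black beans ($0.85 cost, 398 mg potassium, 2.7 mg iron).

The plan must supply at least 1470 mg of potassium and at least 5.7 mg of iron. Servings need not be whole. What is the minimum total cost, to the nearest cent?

Minimising a linear cost over {potassium ≥ 1470, iron ≥ 5.7, servings ≥ 0} — the optimum is at a vertex, using one or two foods.
broccoli only: max(1470/401, 5.7/0.6) = 9.5 servings → $6.17.
whole-barley bread only: max(1470/115, 5.7/1.6) = 12.78 servings → $4.47.
black beans only: max(1470/398, 5.7/2.7) = 3.693 servings → $3.14.
broccoli + whole-barley bread with both tight: 2.963 servings and 2.451 servings → $2.78.
broccoli + black beans with both tight: 2.015 servings and 1.663 servings → $2.72.
whole-barley bread + black beans: intersection lies outside the first quadrant.
So the least-cost plan costs $2.72.

$2.72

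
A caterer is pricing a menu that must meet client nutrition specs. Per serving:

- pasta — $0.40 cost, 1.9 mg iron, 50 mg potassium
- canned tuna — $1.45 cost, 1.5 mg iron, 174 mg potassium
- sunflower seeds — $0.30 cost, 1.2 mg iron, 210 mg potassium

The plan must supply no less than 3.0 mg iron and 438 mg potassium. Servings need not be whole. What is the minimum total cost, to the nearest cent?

$0.73

Minimising a linear cost over {iron ≥ 3.0, potassium ≥ 438, servings ≥ 0} — the optimum is at a vertex, using one or two foods.
pasta only: max(3.0/1.9, 438/50) = 8.76 servings → $3.50.
canned tuna only: max(3.0/1.5, 438/174) = 2.517 servings → $3.65.
sunflower seeds only: max(3.0/1.2, 438/210) = 2.5 servings → $0.75.
pasta + canned tuna with both targets exact would need a negative amount; discard.
pasta + sunflower seeds with both tight: 0.308 servings and 2.012 servings → $0.73.
canned tuna + sunflower seeds with both tight: 0.9831 servings and 1.271 servings → $1.81.
So the least-cost plan costs $0.73.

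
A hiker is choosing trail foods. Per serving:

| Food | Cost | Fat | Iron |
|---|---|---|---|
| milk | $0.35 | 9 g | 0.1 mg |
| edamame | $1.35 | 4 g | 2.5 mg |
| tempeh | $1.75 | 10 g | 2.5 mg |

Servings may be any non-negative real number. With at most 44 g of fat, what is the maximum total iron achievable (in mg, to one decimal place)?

27.5 mg

Iron per g fat: edamame 0.625, tempeh 0.25, milk 0.01111.
With no serving limits, spend the whole fat allowance on edamame: 44 g / 4 g × 2.5 mg = 27.5 mg.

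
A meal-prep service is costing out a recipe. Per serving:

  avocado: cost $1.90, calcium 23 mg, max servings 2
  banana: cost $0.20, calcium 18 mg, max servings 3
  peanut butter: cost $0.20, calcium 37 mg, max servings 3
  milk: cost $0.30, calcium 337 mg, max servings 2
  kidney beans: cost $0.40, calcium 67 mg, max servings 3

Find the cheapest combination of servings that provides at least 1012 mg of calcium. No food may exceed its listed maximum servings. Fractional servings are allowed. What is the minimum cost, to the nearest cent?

Cost per mg of calcium: milk $0.0009, peanut butter $0.0054, kidney beans $0.0060, banana $0.0111, avocado $0.0826.
Take 2 servings of milk: +674.0 mg calcium for $0.60 (total $0.60, still need 338.0 mg).
Take 3 servings of peanut butter: +111.0 mg calcium for $0.60 (total $1.20, still need 227.0 mg).
Take 3 servings of kidney beans: +201.0 mg calcium for $1.20 (total $2.40, still need 26.0 mg).
Take 1.444 servings of banana: +26.0 mg calcium for $0.29 (total $2.69, still need 0.0 mg).
Filling from the cheapest source first is optimal under one linear minimum: $2.69.

$2.69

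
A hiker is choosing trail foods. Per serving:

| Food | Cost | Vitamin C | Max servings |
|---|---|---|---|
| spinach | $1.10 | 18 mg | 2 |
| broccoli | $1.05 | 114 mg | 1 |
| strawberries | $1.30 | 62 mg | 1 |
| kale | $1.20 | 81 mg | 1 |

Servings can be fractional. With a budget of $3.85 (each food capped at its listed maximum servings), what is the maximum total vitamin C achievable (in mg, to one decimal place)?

261.9 mg

Vitamin C per dollar: broccoli 108.6, kale 67.5, strawberries 47.69, spinach 16.36.
Take 1 serving of broccoli: spends $1.05, +114.0 mg vitamin C (running total 114.0 mg).
Take 1 serving of kale: spends $1.20, +81.0 mg vitamin C (running total 195.0 mg).
Take 1 serving of strawberries: spends $1.30, +62.0 mg vitamin C (running total 257.0 mg).
Take 0.2727 servings of spinach: spends $0.30, +4.9 mg vitamin C (running total 261.9 mg).
Greedy by best ratio exhausts the cost allowance optimally: 261.9 mg.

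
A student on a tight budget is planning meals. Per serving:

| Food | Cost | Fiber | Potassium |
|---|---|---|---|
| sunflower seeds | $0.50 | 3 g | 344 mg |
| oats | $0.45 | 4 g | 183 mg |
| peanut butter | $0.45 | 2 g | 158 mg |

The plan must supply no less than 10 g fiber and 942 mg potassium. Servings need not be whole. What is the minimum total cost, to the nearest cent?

An LP optimum is at a vertex; with two nutrient constraints at most two foods are used. Check each candidate.
sunflower seeds only: max(10/3, 942/344) = 3.333 servings → $1.67.
oats only: max(10/4, 942/183) = 5.148 servings → $2.32.
peanut butter only: max(10/2, 942/158) = 5.962 servings → $2.68.
sunflower seeds + oats with both tight: 2.343 servings and 0.7424 servings → $1.51.
sunflower seeds + peanut butter with both tight: 1.421 servings and 2.869 servings → $2.00.
oats + peanut butter with both targets exact would need a negative amount; discard.
The minimum over all feasible corners is $1.51.

$1.51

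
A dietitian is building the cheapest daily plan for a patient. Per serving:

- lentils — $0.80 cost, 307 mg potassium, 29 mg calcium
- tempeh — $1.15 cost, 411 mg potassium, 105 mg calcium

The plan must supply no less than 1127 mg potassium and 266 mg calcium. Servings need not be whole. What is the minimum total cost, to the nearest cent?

The cheapest plan sits at a corner of the feasible region — with two constraints it uses at most two foods.
lentils only: max(1127/307, 266/29) = 9.172 servings → $7.34.
tempeh only: max(1127/411, 266/105) = 2.742 servings → $3.15.
lentils + tempeh with both tight: 0.4434 servings and 2.411 servings → $3.13.
The minimum over all feasible corners is $3.13.

$3.13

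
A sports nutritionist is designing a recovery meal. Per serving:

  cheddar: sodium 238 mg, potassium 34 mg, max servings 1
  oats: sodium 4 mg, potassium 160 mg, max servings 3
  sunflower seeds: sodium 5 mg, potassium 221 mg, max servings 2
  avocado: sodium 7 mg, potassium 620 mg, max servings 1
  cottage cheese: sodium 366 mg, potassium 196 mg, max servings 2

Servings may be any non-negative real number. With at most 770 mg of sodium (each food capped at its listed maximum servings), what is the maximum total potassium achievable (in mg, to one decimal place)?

Potassium per mg sodium: avocado 88.57, sunflower seeds 44.2, oats 40, cottage cheese 0.5355, cheddar 0.1429.
Take 1 serving of avocado: uses 7 mg sodium, +620.0 mg potassium (running total 620.0 mg).
Take 2 servings of sunflower seeds: uses 10 mg sodium, +442.0 mg potassium (running total 1062.0 mg).
Take 3 servings of oats: uses 12 mg sodium, +480.0 mg potassium (running total 1542.0 mg).
Take 2 servings of cottage cheese: uses 732 mg sodium, +392.0 mg potassium (running total 1934.0 mg).
Take 0.03782 servings of cheddar: uses 9 mg sodium, +1.3 mg potassium (running total 1935.3 mg).
Filling greedily by potassium-per-mg sodium is optimal for one linear limit, giving 1935.3 mg.

1935.3 mg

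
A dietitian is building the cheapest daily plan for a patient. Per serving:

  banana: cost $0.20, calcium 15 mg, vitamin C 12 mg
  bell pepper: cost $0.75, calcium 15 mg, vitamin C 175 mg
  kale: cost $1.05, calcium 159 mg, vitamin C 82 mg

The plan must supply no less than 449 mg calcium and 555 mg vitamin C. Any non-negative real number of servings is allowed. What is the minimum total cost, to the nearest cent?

A basic optimal solution has at most two foods positive. Try each food alone and each pair with both targets met exactly.
banana only: max(449/15, 555/12) = 46.25 servings → $9.25.
bell pepper only: max(449/15, 555/175) = 29.93 servings → $22.45.
kale only: max(449/159, 555/82) = 6.768 servings → $7.11.
banana + bell pepper with both tight: 28.73 servings and 1.201 servings → $6.65.
banana + kale: intersection lies outside the first quadrant.
bell pepper + kale with both tight: 1.934 servings and 2.641 servings → $4.22.
So the least-cost plan costs $4.22.

$4.22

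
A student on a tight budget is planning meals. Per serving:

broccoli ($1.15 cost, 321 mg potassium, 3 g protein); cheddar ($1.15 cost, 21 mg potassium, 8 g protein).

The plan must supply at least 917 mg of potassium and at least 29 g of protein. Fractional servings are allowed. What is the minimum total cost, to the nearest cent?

Two binding constraints pin down two serving amounts, so the optimal mix uses at most two foods. The candidates are each food alone (scaled to the tighter of potassium/protein) and each pair with both constraints tight.
broccoli only: max(917/321, 29/3) = 9.667 servings → $11.12.
cheddar only: max(917/21, 29/8) = 43.67 servings → $50.22.
broccoli + cheddar with both tight: 2.685 servings and 2.618 servings → $6.10.
Cheapest feasible corner: $6.10.

$6.10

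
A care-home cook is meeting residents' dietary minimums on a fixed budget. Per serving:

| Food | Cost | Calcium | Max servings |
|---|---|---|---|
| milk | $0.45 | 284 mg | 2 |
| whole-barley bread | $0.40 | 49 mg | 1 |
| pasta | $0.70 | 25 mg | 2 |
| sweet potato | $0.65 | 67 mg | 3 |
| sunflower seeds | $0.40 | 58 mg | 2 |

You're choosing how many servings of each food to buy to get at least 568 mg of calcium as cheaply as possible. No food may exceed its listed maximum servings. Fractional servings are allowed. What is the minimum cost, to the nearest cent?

$0.90

Cost per mg of calcium: milk $0.0016, sunflower seeds $0.0069, whole-barley bread $0.0082, sweet potato $0.0097, pasta $0.0280.
Take 2 servings of milk: +568.0 mg calcium for $0.90 (total $0.90, still need 0.0 mg).
Filling from the cheapest source first is optimal under one linear minimum: $0.90.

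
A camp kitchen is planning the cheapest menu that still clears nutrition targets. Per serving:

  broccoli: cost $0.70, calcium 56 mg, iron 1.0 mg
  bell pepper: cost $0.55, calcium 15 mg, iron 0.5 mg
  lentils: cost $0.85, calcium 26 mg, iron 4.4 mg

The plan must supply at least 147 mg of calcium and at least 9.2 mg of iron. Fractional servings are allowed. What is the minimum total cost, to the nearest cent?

Check every corner: each single food scaled to meet both minima, and each pair solved so both constraints bind.
broccoli only: max(147/56, 9.2/1.0) = 9.2 servings → $6.44.
bell pepper only: max(147/15, 9.2/0.5) = 18.4 servings → $10.12.
lentils only: max(147/26, 9.2/4.4) = 5.654 servings → $4.81.
broccoli + bell pepper: intersection lies outside the first quadrant.
broccoli + lentils with both tight: 1.849 servings and 1.671 servings → $2.71.
bell pepper + lentils with both tight: 7.691 servings and 1.217 servings → $5.26.
The minimum over all feasible corners is $2.71.

$2.71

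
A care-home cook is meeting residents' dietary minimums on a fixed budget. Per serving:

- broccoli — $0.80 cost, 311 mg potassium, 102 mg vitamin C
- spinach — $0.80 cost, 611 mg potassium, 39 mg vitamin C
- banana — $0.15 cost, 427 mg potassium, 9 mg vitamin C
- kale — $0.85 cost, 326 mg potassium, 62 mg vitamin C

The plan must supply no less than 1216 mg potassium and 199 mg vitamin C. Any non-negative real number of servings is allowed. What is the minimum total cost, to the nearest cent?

$1.68

A basic optimal solution has at most two foods positive. Try each food alone and each pair with both targets met exactly.
broccoli only: max(1216/311, 199/102) = 3.91 servings → $3.13.
spinach only: max(1216/611, 199/39) = 5.103 servings → $4.08.
banana only: max(1216/427, 199/9) = 22.11 servings → $3.32.
kale only: max(1216/326, 199/62) = 3.73 servings → $3.17.
broccoli + spinach with both tight: 1.478 servings and 1.238 servings → $2.17.
broccoli + banana with both tight: 1.816 servings and 1.525 servings → $1.68.
broccoli + kale: the both-tight solution has a negative serving — not a feasible corner.
spinach + banana: intersection lies outside the first quadrant.
spinach + kale with both tight: 0.4179 servings and 2.947 servings → $2.84.
banana + kale with both tight: 0.4468 servings and 3.145 servings → $2.74.
The minimum over all feasible corners is $1.68.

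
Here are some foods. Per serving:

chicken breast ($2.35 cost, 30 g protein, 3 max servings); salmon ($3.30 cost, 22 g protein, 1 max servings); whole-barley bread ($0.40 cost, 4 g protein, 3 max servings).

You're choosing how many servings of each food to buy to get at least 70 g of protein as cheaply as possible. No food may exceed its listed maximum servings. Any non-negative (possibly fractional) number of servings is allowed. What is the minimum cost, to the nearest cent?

$5.48

Cost per g of protein: chicken breast $0.0783, whole-barley bread $0.1000, salmon $0.1500.
Take 2.333 servings of chicken breast: +70.0 g protein for $5.48 (total $5.48, still need 0.0 g).
Filling from the cheapest source first is optimal under one linear minimum: $5.48.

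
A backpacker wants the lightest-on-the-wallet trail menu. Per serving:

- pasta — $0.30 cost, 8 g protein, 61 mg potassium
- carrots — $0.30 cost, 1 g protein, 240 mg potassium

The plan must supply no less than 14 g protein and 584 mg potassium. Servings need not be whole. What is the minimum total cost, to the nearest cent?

The cheapest plan sits at a corner of the feasible region — with two constraints it uses at most two foods.
pasta only: max(14/8, 584/61) = 9.574 servings → $2.87.
carrots only: max(14/1, 584/240) = 14 servings → $4.20.
pasta + carrots with both tight: 1.493 servings and 2.054 servings → $1.06.
So the least-cost plan costs $1.06.

$1.06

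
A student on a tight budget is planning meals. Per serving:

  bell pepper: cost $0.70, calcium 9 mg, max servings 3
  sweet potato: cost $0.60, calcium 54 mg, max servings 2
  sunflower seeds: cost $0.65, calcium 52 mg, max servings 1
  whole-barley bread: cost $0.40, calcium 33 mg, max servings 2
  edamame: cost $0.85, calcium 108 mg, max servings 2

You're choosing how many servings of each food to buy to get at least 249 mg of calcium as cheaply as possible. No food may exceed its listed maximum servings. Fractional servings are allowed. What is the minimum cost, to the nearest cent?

$2.07

Cost per mg of calcium: edamame $0.0079, sweet potato $0.0111, whole-barley bread $0.0121, sunflower seeds $0.0125, bell pepper $0.0778.
Take 2 servings of edamame: +216.0 mg calcium for $1.70 (total $1.70, still need 33.0 mg).
Take 0.6111 servings of sweet potato: +33.0 mg calcium for $0.37 (total $2.07, still need 0.0 mg).
Greedy by cheapest-per-mg is optimal for a single linear constraint, so the minimum cost is $2.07.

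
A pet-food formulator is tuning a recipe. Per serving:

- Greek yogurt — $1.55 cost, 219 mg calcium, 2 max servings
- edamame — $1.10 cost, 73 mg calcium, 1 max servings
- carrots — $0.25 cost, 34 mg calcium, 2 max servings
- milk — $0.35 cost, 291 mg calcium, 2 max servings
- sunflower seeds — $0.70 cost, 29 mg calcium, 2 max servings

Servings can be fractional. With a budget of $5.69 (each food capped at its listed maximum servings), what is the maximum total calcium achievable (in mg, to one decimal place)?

Calcium per dollar: milk 831.4, Greek yogurt 141.3, carrots 136, edamame 66.36, sunflower seeds 41.43.
Take 2 servings of milk: spends $0.70, +582.0 mg calcium (running total 582.0 mg).
Take 2 servings of Greek yogurt: spends $3.10, +438.0 mg calcium (running total 1020.0 mg).
Take 2 servings of carrots: spends $0.50, +68.0 mg calcium (running total 1088.0 mg).
Take 1 serving of edamame: spends $1.10, +73.0 mg calcium (running total 1161.0 mg).
Take 0.4143 servings of sunflower seeds: spends $0.29, +12.0 mg calcium (running total 1173.0 mg).
Filling greedily by calcium-per-dollar is optimal for one linear limit, giving 1173.0 mg.

1173.0 mg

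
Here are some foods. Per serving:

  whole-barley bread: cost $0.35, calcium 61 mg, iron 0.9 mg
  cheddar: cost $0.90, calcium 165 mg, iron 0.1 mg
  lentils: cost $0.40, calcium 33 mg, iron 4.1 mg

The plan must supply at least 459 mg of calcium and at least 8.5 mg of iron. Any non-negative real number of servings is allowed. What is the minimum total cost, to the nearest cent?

The cheapest plan sits at a corner of the feasible region — with two constraints it uses at most two foods.
whole-barley bread only: max(459/61, 8.5/0.9) = 9.444 servings → $3.31.
cheddar only: max(459/165, 8.5/0.1) = 85 servings → $76.50.
lentils only: max(459/33, 8.5/4.1) = 13.91 servings → $5.56.
whole-barley bread + cheddar: the both-tight solution has a negative serving — not a feasible corner.
whole-barley bread + lentils with both tight: 7.266 servings and 0.4782 servings → $2.73.
cheddar + lentils with both tight: 2.379 servings and 2.015 servings → $2.95.
Cheapest feasible corner: $2.73.

$2.73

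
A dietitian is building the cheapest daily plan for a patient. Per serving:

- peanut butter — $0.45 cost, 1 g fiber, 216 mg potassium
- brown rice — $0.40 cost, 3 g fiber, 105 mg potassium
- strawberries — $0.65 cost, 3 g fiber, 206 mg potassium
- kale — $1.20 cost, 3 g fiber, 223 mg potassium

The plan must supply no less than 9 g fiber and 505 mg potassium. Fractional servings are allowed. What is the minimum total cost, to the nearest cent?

$1.53

A basic optimal solution has at most two foods positive. Try each food alone and each pair with both targets met exactly.
peanut butter only: max(9/1, 505/216) = 9 servings → $4.05.
brown rice only: max(9/3, 505/105) = 4.81 servings → $1.92.
strawberries only: max(9/3, 505/206) = 3 servings → $1.95.
kale only: max(9/3, 505/223) = 3 servings → $3.60.
peanut butter + brown rice with both tight: 1.05 servings and 2.65 servings → $1.53.
peanut butter + strawberries with both targets exact would need a negative amount; discard.
peanut butter + kale: the both-tight solution has a negative serving — not a feasible corner.
brown rice + strawberries with both tight: 1.119 servings and 1.881 servings → $1.67.
brown rice + kale with both tight: 1.39 servings and 1.61 servings → $2.49.
strawberries + kale: intersection lies outside the first quadrant.
So the least-cost plan costs $1.53.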